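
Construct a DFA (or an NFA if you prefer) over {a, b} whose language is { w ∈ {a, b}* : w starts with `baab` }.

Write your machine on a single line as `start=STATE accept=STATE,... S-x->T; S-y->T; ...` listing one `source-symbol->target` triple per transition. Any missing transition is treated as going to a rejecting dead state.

Check the first 4 symbols one by one: q0 through q3 record how many have matched `baab` so far; any wrong symbol goes to the dead state q5. After all 4 match we enter the accepting sink q4.
6 states suffice.
        a   b  
>  q0   q5  q1 
   q1   q2  q5 
   q2   q3  q5 
   q3   q5  q4 
 * q4   q4  q4 
   q5   q5  q5 
(> = start, * = accepting)

start=q0; accept=q4; q0-a->q5; q0-b->q1; q1-a->q2; q1-b->q5; q2-a->q3; q2-b->q5; q3-a->q5; q3-b->q4; q4-a->q4; q4-b->q4; q5-a->q5; q5-b->q5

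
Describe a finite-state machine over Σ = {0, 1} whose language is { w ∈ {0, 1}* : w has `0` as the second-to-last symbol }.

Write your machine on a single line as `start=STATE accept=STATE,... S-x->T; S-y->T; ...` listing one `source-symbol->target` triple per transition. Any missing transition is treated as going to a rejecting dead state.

Because acceptance depends on a position counted from the end, the machine has to buffer the most recent 2 symbols. Make each state the string of the last up-to-2 symbols read; on input `x` shift the window left and append `x`. Accept when the buffered window has length 2 and begins with `0`.
A 7-state machine:
        0   1  
>  q0   q1  q2 
   q1   q3  q4 
   q2   q5  q6 
 * q3   q3  q4 
 * q4   q5  q6 
   q5   q3  q4 
   q6   q5  q6 
(> = start, * = accepting)

start=q0; accept=q3,q4; q0-0->q1; q0-1->q2; q1-0->q3; q1-1->q4; q2-0->q5; q2-1->q6; q3-0->q3; q3-1->q4; q4-0->q5; q4-1->q6; q5-0->q3; q5-1->q4; q6-0->q5; q6-1->q6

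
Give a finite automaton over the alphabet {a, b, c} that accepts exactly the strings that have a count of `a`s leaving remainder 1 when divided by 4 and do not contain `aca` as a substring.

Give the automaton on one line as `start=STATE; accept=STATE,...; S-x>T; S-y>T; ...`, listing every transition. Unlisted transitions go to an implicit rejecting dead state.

Handle the two conditions separately and then intersect. The first has 4 states tracking the count of `a`s modulo 4; the second has 4 states tracking partial matches of the forbidden pattern `aca`. A product state is a pair (one from each), accepting exactly when both do.
          a    b    c  
>  q0     q1   q0   q0 
 * q1     q2   q3   q4 
   q2     q5   q6   q7 
 * q3     q2   q3   q3 
 * q4     q8   q3   q3 
   q5     q9  q10  q11 
   q6     q5   q6   q6 
   q7    q12   q6   q6 
   q8    q12   q8   q8 
   q9     q1   q0  q13 
   q10    q9  q10  q10 
   q11   q14  q10  q10 
   q12   q14  q12  q12 
   q13   q15   q0   q0 
   q14   q15  q14  q14 
   q15    q8  q15  q15 
(> = start, * = accepting)

start=q0; accept=q1,q3,q4; q0-a>q1; q0-b>q0; q0-c>q0; q1-a>q2; q1-b>q3; q1-c>q4; q2-a>q5; q2-b>q6; q2-c>q7; q3-a>q2; q3-b>q3; q3-c>q3; q4-a>q8; q4-b>q3; q4-c>q3; q5-a>q9; q5-b>q10; q5-c>q11; q6-a>q5; q6-b>q6; q6-c>q6; q7-a>q12; q7-b>q6; q7-c>q6; q8-a>q12; q8-b>q8; q8-c>q8; q9-a>q1; q9-b>q0; q9-c>q13; q10-a>q9; q10-b>q10; q10-c>q10; q11-a>q14; q11-b>q10; q11-c>q10; q12-a>q14; q12-b>q12; q12-c>q12; q13-a>q15; q13-b>q0; q13-c>q0; q14-a>q15; q14-b>q14; q14-c>q14; q15-a>q8; q15-b>q15; q15-c>q15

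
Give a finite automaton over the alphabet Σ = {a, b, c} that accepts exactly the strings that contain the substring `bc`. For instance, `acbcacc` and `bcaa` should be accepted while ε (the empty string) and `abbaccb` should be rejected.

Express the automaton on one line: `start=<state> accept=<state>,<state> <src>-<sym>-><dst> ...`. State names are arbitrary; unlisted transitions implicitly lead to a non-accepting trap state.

start=S0 accept=S2 S0-a->S0 S0-b->S1 S0-c->S0 S1-a->S0 S1-b->S1 S1-c->S2 S2-a->S2 S2-b->S2 S2-c->S2

States S0..S1 record the length of the longest prefix of `bc` that matches the current input suffix. Reaching S2 means `bc` has been seen, and we stay there forever. Accept from S2.
With 3 states:
        a   b   c  
>  S0   S0  S1  S0 
   S1   S0  S1  S2 
 * S2   S2  S2  S2 
(> = start, * = accepting)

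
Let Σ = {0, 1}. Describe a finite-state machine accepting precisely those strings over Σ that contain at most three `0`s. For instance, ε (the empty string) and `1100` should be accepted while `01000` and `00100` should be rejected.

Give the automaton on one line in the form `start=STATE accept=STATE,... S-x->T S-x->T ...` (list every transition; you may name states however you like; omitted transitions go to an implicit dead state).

Count `0`s, saturating at 4: states s0 through s3 mean 0 through 3 `0`s seen; s4 means more than 3. Each `0` increments (capped at s4); other symbols loop. Accept from {s0, s1, s2, s3}.
5 states suffice.
        0   1  
>* s0   s1  s0 
 * s1   s2  s1 
 * s2   s3  s2 
 * s3   s4  s3 
   s4   s4  s4 
(> = start, * = accepting)

start=s0 accept=s0,s1,s2,s3 s0-0->s1 s0-1->s0 s1-0->s2 s1-1->s1 s2-0->s3 s2-1->s2 s3-0->s4 s3-1->s3 s4-0->s4 s4-1->s4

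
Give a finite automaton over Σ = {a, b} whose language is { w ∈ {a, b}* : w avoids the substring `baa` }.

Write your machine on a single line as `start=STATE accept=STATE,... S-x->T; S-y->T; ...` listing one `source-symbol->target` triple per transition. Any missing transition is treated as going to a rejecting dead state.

Track partial matches of the forbidden pattern `baa`. State S3 is a dead state reached once `baa` has occurred; every other state accepts. S0 means no part of `baa` is currently matched.
4 states suffice.
        a   b  
>* S0   S0  S1 
 * S1   S2  S1 
 * S2   S3  S1 
   S3   S3  S3 
(> = start, * = accepting)

start=S0; accept=S0,S1,S2; S0-a->S0; S0-b->S1; S1-a->S2; S1-b->S1; S2-a->S3; S2-b->S1; S3-a->S3; S3-b->S3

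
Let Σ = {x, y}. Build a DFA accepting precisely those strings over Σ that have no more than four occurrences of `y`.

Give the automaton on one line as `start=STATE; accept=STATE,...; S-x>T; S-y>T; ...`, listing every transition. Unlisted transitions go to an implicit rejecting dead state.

Count `y`s, saturating at 5: states q0 through q4 mean 0 through 4 `y`s seen; q5 means more than 4. Each `y` increments (capped at q5); other symbols loop. Accept from {q0, q1, q2, q3, q4}.
6 states suffice.
        x   y  
>* q0   q0  q1 
 * q1   q1  q2 
 * q2   q2  q3 
 * q3   q3  q4 
 * q4   q4  q5 
   q5   q5  q5 
(> = start, * = accepting)

start=q0; accept=q0,q1,q2,q3,q4; q0-x>q0; q0-y>q1; q1-x>q1; q1-y>q2; q2-x>q2; q2-y>q3; q3-x>q3; q3-y>q4; q4-x>q4; q4-y>q5; q5-x>q5; q5-y>q5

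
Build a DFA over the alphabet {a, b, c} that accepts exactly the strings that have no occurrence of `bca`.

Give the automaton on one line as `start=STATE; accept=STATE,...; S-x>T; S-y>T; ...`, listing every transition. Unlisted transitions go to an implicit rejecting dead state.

Track partial matches of the forbidden pattern `bca`. State S3 is a dead state reached once `bca` has occurred; every other state accepts. S0 means no part of `bca` is currently matched.
A 4-state machine:
        a   b   c  
>* S0   S0  S1  S0 
 * S1   S0  S1  S2 
 * S2   S3  S1  S0 
   S3   S3  S3  S3 
(> = start, * = accepting)

start=S0; accept=S0,S1,S2; S0-a>S0; S0-b>S1; S0-c>S0; S1-a>S0; S1-b>S1; S1-c>S2; S2-a>S3; S2-b>S1; S2-c>S0; S3-a>S3; S3-b>S3; S3-c>S3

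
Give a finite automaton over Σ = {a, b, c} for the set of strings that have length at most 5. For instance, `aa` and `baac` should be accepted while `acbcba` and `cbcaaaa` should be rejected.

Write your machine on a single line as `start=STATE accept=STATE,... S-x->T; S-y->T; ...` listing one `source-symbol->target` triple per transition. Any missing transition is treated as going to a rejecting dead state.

start=q0; accept=q0,q1,q2,q3,q4,q5; q0-a->q1; q0-b->q1; q0-c->q1; q1-a->q2; q1-b->q2; q1-c->q2; q2-a->q3; q2-b->q3; q2-c->q3; q3-a->q4; q3-b->q4; q3-c->q4; q4-a->q5; q4-b->q5; q4-c->q5; q5-a->q6; q5-b->q6; q5-c->q6; q6-a->q6; q6-b->q6; q6-c->q6

We only need to distinguish lengths 0, 1, …, 5, and '>5'. Chain q0 → q1 → q2 → q3 → q4 → q5 → q6 on every symbol, with q6 looping. Accepting states: {q0, q1, q2, q3, q4, q5}.
7 states suffice.
        a   b   c  
>* q0   q1  q1  q1 
 * q1   q2  q2  q2 
 * q2   q3  q3  q3 
 * q3   q4  q4  q4 
 * q4   q5  q5  q5 
 * q5   q6  q6  q6 
   q6   q6  q6  q6 
(> = start, * = accepting)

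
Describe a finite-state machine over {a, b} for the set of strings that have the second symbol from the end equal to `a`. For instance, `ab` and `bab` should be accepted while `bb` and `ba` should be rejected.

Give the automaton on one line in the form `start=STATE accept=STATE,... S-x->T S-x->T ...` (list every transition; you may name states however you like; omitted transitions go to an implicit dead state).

start=q0 accept=q3,q4 q0-a->q1 q0-b->q2 q1-a->q3 q1-b->q4 q2-a->q5 q2-b->q6 q3-a->q3 q3-b->q4 q4-a->q5 q4-b->q6 q5-a->q3 q5-b->q4 q6-a->q5 q6-b->q6

Because acceptance depends on a position counted from the end, the machine has to buffer the most recent 2 symbols. Make each state the string of the last up-to-2 symbols read; on input `x` shift the window left and append `x`. Accept when the buffered window has length 2 and begins with `a`.
7 states suffice.
        a   b  
>  q0   q1  q2 
   q1   q3  q4 
   q2   q5  q6 
 * q3   q3  q4 
 * q4   q5  q6 
   q5   q3  q4 
   q6   q5  q6 
(> = start, * = accepting)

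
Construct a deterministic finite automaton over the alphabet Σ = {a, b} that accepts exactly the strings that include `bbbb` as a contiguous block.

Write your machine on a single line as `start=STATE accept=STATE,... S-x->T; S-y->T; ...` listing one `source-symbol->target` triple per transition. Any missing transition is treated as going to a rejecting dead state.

States s0..s3 record the length of the longest prefix of `bbbb` that matches the current input suffix. Reaching s4 means `bbbb` has been seen, and we stay there forever. Accept from s4.
A 5-state machine:
        a   b  
>  s0   s0  s1 
   s1   s0  s2 
   s2   s0  s3 
   s3   s0  s4 
 * s4   s4  s4 
(> = start, * = accepting)

start=s0; accept=s4; s0-a->s0; s0-b->s1; s1-a->s0; s1-b->s2; s2-a->s0; s2-b->s3; s3-a->s0; s3-b->s4; s4-a->s4; s4-b->s4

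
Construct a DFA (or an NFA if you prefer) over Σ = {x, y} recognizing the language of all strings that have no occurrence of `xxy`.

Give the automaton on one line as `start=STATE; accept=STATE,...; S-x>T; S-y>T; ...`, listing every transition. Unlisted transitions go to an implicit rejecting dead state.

start=S0; accept=S0,S1,S2; S0-x>S1; S0-y>S0; S1-x>S2; S1-y>S0; S2-x>S2; S2-y>S3; S3-x>S3; S3-y>S3

This is the complement of 'contains `xxy`'. Use the same substring-matching states — S0 through S3 holding how much of `xxy` has just been matched — but flip the accepting set: everything except the trap S3 accepts.
With 4 states:
        x   y  
>* S0   S1  S0 
 * S1   S2  S0 
 * S2   S2  S3 
   S3   S3  S3 
(> = start, * = accepting)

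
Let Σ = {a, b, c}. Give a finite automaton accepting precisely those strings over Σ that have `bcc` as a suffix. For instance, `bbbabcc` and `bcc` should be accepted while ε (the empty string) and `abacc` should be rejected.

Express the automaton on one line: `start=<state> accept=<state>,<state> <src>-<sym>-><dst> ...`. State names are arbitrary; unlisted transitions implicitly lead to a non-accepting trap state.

Let each state record the length of the longest suffix of the input read so far that is also a prefix of `bcc`. S1 means the last symbol is `b`; S2 means the last 2 symbols are `bc`; S3 means the last 3 symbols are `bcc`. Accept only at S3, where the string currently ends in `bcc`.
A 4-state machine:
        a   b   c  
>  S0   S0  S1  S0 
   S1   S0  S1  S2 
   S2   S0  S1  S3 
 * S3   S0  S1  S0 
(> = start, * = accepting)

start=S0 accept=S3 S0-a->S0 S0-b->S1 S0-c->S0 S1-a->S0 S1-b->S1 S1-c->S2 S2-a->S0 S2-b->S1 S2-c->S3 S3-a->S0 S3-b->S1 S3-c->S0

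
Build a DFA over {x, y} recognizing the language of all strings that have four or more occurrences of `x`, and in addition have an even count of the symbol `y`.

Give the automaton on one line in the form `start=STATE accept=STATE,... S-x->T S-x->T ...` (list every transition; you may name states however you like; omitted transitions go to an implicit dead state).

Run two small machines in parallel and take their product. One (6 states) tracks the count of `x`s, saturating at 5; the other (2 states) tracks the count of `y`s modulo 2. Each combined state is a pair, one component from each; accept when both components accept.
          x    y  
>  s0     s1   s2 
   s1     s3   s4 
   s2     s4   s0 
   s3     s5   s6 
   s4     s6   s1 
   s5     s7   s8 
   s6     s8   s3 
 * s7     s9  s10 
   s8    s10   s5 
 * s9     s9  s11 
   s10   s11   s7 
   s11   s11   s9 
(> = start, * = accepting)

start=s0 accept=s7,s9 s0-x->s1 s0-y->s2 s1-x->s3 s1-y->s4 s2-x->s4 s2-y->s0 s3-x->s5 s3-y->s6 s4-x->s6 s4-y->s1 s5-x->s7 s5-y->s8 s6-x->s8 s6-y->s3 s7-x->s9 s7-y->s10 s8-x->s10 s8-y->s5 s9-x->s9 s9-y->s11 s10-x->s11 s10-y->s7 s11-x->s11 s11-y->s9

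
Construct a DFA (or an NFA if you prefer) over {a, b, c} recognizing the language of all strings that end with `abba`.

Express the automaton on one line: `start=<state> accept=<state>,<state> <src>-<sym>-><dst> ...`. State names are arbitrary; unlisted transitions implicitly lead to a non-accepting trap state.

Let each state record the length of the longest suffix of the input read so far that is also a prefix of `abba`. q1 means the last symbol is `a`; q2 means the last 2 symbols are `ab`; q3 means the last 3 symbols are `abb`; q4 means the last 4 symbols are `abba`. Accept only at q4, where the string currently ends in `abba`.
5 states suffice.
        a   b   c  
>  q0   q1  q0  q0 
   q1   q1  q2  q0 
   q2   q1  q3  q0 
   q3   q4  q0  q0 
 * q4   q1  q2  q0 
(> = start, * = accepting)

start=q0 accept=q4 q0-a->q1 q0-b->q0 q0-c->q0 q1-a->q1 q1-b->q2 q1-c->q0 q2-a->q1 q2-b->q3 q2-c->q0 q3-a->q4 q3-b->q0 q3-c->q0 q4-a->q1 q4-b->q2 q4-c->q0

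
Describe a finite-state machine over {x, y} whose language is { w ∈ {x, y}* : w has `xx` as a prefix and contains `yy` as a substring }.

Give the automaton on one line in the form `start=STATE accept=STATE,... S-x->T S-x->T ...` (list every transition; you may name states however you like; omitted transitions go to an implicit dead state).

start=A accept=H A-x->B A-y->C B-x->D B-y->C C-x->E C-y->F D-x->D D-y->G E-x->E E-y->C F-x->F F-y->F G-x->D G-y->H H-x->H H-y->H

Handle the two conditions separately and then intersect. One (4 states) tracks whether the input so far still matches the prefix `xx`; the other (3 states) tracks whether and how much of `yy` has been seen. Each combined state is a pair, one component from each; accept when both components accept.
With 8 states:
       x  y 
>  A   B  C 
   B   D  C 
   C   E  F 
   D   D  G 
   E   E  C 
   F   F  F 
   G   D  H 
 * H   H  H 
(> = start, * = accepting)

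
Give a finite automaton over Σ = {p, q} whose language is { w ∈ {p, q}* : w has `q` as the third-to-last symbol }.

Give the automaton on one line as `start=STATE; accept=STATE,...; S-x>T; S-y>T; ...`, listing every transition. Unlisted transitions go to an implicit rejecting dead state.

A DFA must remember the last 3 symbols (since which symbol is third-to-last isn't known until the input ends). Use one state per possible window of the last ≤3 symbols; accept from those whose window starts with `q`.
       p  q 
>  A   B  C 
   B   D  E 
   C   F  G 
   D   H  I 
   E   J  K 
   F   L  M 
   G   N  O 
   H   H  I 
   I   J  K 
   J   L  M 
   K   N  O 
 * L   H  I 
 * M   J  K 
 * N   L  M 
 * O   N  O 
(> = start, * = accepting)

start=A; accept=L,M,N,O; A-p>B; A-q>C; B-p>D; B-q>E; C-p>F; C-q>G; D-p>H; D-q>I; E-p>J; E-q>K; F-p>L; F-q>M; G-p>N; G-q>O; H-p>H; H-q>I; I-p>J; I-q>K; J-p>L; J-q>M; K-p>N; K-q>O; L-p>H; L-q>I; M-p>J; M-q>K; N-p>L; N-q>M; O-p>N; O-q>O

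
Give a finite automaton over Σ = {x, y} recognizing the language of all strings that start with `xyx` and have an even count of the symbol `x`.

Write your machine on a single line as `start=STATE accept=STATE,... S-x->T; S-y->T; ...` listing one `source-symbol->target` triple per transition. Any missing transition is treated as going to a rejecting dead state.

Run two small machines in parallel and take their product. The first has 5 states tracking whether the input so far still matches the prefix `xyx`; the second has 2 states tracking the count of `x`s modulo 2. A product state is a pair (one from each), accepting exactly when both do.
With 7 states:
        x   y  
>  S0   S1  S2 
   S1   S2  S3 
   S2   S4  S2 
   S3   S5  S4 
   S4   S2  S4 
 * S5   S6  S5 
   S6   S5  S6 
(> = start, * = accepting)

start=S0; accept=S5; S0-x->S1; S0-y->S2; S1-x->S2; S1-y->S3; S2-x->S4; S2-y->S2; S3-x->S5; S3-y->S4; S4-x->S2; S4-y->S4; S5-x->S6; S5-y->S5; S6-x->S5; S6-y->S6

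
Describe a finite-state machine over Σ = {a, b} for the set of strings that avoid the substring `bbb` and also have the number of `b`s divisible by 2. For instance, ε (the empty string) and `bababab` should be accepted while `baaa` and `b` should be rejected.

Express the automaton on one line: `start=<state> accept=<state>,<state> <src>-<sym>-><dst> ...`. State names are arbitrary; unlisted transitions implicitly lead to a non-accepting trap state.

Build one automaton per condition and run them in lockstep. One (4 states) tracks partial matches of the forbidden pattern `bbb`; the other (2 states) tracks the count of `b`s modulo 2. Each combined state is a pair, one component from each; accept when both components accept. Minimizing collapses redundant product states.
With 7 states:
        a   b  
>* q0   q0  q1 
   q1   q2  q3 
   q2   q2  q4 
 * q3   q0  q5 
 * q4   q0  q6 
   q5   q5  q5 
   q6   q2  q5 
(> = start, * = accepting)

start=q0 accept=q0,q3,q4 q0-a->q0 q0-b->q1 q1-a->q2 q1-b->q3 q2-a->q2 q2-b->q4 q3-a->q0 q3-b->q5 q4-a->q0 q4-b->q6 q5-a->q5 q5-b->q5 q6-a->q2 q6-b->q5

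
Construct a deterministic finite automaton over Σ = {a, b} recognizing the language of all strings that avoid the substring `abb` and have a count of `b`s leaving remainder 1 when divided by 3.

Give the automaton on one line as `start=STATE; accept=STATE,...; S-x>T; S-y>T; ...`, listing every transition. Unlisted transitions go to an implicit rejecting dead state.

Build one automaton per condition and run them in lockstep. One (4 states) tracks partial matches of the forbidden pattern `abb`; the other (3 states) tracks the count of `b`s modulo 3. Each combined state is a pair, one component from each; accept when both components accept.
12 states suffice.
          a    b  
>  s0     s1   s2 
   s1     s1   s3 
 * s2     s4   s5 
 * s3     s4   s6 
 * s4     s4   s7 
   s5     s8   s0 
   s6     s6   s9 
   s7     s8   s9 
   s8     s8  s10 
   s9     s9  s11 
   s10    s1  s11 
   s11   s11   s6 
(> = start, * = accepting)

start=s0; accept=s2,s3,s4; s0-a>s1; s0-b>s2; s1-a>s1; s1-b>s3; s2-a>s4; s2-b>s5; s3-a>s4; s3-b>s6; s4-a>s4; s4-b>s7; s5-a>s8; s5-b>s0; s6-a>s6; s6-b>s9; s7-a>s8; s7-b>s9; s8-a>s8; s8-b>s10; s9-a>s9; s9-b>s11; s10-a>s1; s10-b>s11; s11-a>s11; s11-b>s6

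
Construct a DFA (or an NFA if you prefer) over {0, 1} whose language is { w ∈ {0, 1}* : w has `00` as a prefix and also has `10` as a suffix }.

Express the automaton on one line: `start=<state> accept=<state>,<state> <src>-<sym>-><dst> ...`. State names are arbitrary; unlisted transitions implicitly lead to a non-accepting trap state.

Handle the two conditions separately and then intersect. One (4 states) tracks whether the input so far still matches the prefix `00`; the other (3 states) tracks how much of the suffix `10` has currently been matched. Each combined state is a pair, one component from each; accept when both components accept. Minimizing collapses redundant product states.
With 6 states:
        0   1  
>  s0   s1  s2 
   s1   s3  s2 
   s2   s2  s2 
   s3   s3  s4 
   s4   s5  s4 
 * s5   s3  s4 
(> = start, * = accepting)

start=s0 accept=s5 s0-0->s1 s0-1->s2 s1-0->s3 s1-1->s2 s2-0->s2 s2-1->s2 s3-0->s3 s3-1->s4 s4-0->s5 s4-1->s4 s5-0->s3 s5-1->s4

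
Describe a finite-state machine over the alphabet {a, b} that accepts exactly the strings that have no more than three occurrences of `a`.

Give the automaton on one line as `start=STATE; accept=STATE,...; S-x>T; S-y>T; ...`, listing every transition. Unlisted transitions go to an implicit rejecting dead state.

start=q0; accept=q0,q1,q2,q3; q0-a>q1; q0-b>q0; q1-a>q2; q1-b>q1; q2-a>q3; q2-b>q2; q3-a>q4; q3-b>q3; q4-a>q4; q4-b>q4

Only the number of `a`s matters, and only up to 4. Make a chain q0 → q1 → q2 → q3 → q4 advanced by each `a` (with q4 absorbing); every other symbol self-loops. The accepting set is {q0, q1, q2, q3}.
        a   b  
>* q0   q1  q0 
 * q1   q2  q1 
 * q2   q3  q2 
 * q3   q4  q3 
   q4   q4  q4 
(> = start, * = accepting)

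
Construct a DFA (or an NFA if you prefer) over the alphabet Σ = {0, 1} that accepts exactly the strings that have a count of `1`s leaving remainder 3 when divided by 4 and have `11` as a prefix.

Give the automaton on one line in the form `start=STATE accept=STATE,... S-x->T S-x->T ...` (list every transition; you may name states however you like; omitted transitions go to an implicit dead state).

Run two small machines in parallel and take their product. One (4 states) tracks the count of `1`s modulo 4; the other (4 states) tracks whether the input so far still matches the prefix `11`. Each combined state is a pair, one component from each; accept when both components accept. After merging equivalent states the machine shrinks.
        0   1  
>  s0   s1  s2 
   s1   s1  s1 
   s2   s1  s3 
   s3   s3  s4 
 * s4   s4  s5 
   s5   s5  s6 
   s6   s6  s3 
(> = start, * = accepting)

start=s0 accept=s4 s0-0->s1 s0-1->s2 s1-0->s1 s1-1->s1 s2-0->s1 s2-1->s3 s3-0->s3 s3-1->s4 s4-0->s4 s4-1->s5 s5-0->s5 s5-1->s6 s6-0->s6 s6-1->s3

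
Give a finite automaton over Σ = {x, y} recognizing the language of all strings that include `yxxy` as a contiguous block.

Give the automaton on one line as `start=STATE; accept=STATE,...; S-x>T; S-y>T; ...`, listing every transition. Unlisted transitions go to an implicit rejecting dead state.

States S0..S3 record the length of the longest prefix of `yxxy` that matches the current input suffix. Reaching S4 means `yxxy` has been seen, and we stay there forever. Accept from S4.
        x   y  
>  S0   S0  S1 
   S1   S2  S1 
   S2   S3  S1 
   S3   S0  S4 
 * S4   S4  S4 
(> = start, * = accepting)

start=S0; accept=S4; S0-x>S0; S0-y>S1; S1-x>S2; S1-y>S1; S2-x>S3; S2-y>S1; S3-x>S0; S3-y>S4; S4-x>S4; S4-y>S4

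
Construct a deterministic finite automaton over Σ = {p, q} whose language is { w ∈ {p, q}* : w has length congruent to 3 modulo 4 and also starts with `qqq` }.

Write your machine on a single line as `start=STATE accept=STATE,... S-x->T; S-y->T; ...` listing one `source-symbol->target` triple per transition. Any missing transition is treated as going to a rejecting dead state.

Build one automaton per condition and run them in lockstep. One (4 states) tracks the input length modulo 4; the other (5 states) tracks whether the input so far still matches the prefix `qqq`. Each combined state is a pair, one component from each; accept when both components accept. Minimizing collapses redundant product states.
        p   q  
>  S0   S1  S2 
   S1   S1  S1 
   S2   S1  S3 
   S3   S1  S4 
 * S4   S5  S5 
   S5   S6  S6 
   S6   S7  S7 
   S7   S4  S4 
(> = start, * = accepting)

start=S0; accept=S4; S0-p->S1; S0-q->S2; S1-p->S1; S1-q->S1; S2-p->S1; S2-q->S3; S3-p->S1; S3-q->S4; S4-p->S5; S4-q->S5; S5-p->S6; S5-q->S6; S6-p->S7; S6-q->S7; S7-p->S4; S7-q->S4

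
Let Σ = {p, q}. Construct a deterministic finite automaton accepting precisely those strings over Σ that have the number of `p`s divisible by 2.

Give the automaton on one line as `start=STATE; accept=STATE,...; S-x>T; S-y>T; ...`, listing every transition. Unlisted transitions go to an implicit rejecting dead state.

The only thing that matters is how many `p`s have appeared, reduced mod 2. Use one state per residue: s0 for 0, …, s1 for 1. Reading `p` moves to the next residue; anything else stays put. s0 is accepting.
With 2 states:
        p   q  
>* s0   s1  s0 
   s1   s0  s1 
(> = start, * = accepting)

start=s0; accept=s0; s0-p>s1; s0-q>s0; s1-p>s0; s1-q>s1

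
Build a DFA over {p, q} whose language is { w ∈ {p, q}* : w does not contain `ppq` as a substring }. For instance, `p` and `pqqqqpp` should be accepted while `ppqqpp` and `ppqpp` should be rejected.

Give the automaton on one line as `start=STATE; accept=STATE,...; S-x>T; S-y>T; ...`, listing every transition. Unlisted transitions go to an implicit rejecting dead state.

start=S0; accept=S0,S1,S2; S0-p>S1; S0-q>S0; S1-p>S2; S1-q>S0; S2-p>S2; S2-q>S3; S3-p>S3; S3-q>S3

Track partial matches of the forbidden pattern `ppq`. State S3 is a dead state reached once `ppq` has occurred; every other state accepts. S0 means no part of `ppq` is currently matched.
A 4-state machine:
        p   q  
>* S0   S1  S0 
 * S1   S2  S0 
 * S2   S2  S3 
   S3   S3  S3 
(> = start, * = accepting)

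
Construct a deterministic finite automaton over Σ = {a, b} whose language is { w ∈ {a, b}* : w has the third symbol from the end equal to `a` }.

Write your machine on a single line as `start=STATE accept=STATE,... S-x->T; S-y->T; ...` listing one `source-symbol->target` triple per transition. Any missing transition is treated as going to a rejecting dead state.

Because acceptance depends on a position counted from the end, the machine has to buffer the most recent 3 symbols. Make each state the string of the last up-to-3 symbols read; on input `x` shift the window left and append `x`. Accept when the buffered window has length 3 and begins with `a`.
          a    b  
>  s0     s1   s2 
   s1     s3   s4 
   s2     s5   s6 
   s3     s7   s8 
   s4     s9  s10 
   s5    s11  s12 
   s6    s13  s14 
 * s7     s7   s8 
 * s8     s9  s10 
 * s9    s11  s12 
 * s10   s13  s14 
   s11    s7   s8 
   s12    s9  s10 
   s13   s11  s12 
   s14   s13  s14 
(> = start, * = accepting)

start=s0; accept=s7,s8,s9,s10; s0-a->s1; s0-b->s2; s1-a->s3; s1-b->s4; s2-a->s5; s2-b->s6; s3-a->s7; s3-b->s8; s4-a->s9; s4-b->s10; s5-a->s11; s5-b->s12; s6-a->s13; s6-b->s14; s7-a->s7; s7-b->s8; s8-a->s9; s8-b->s10; s9-a->s11; s9-b->s12; s10-a->s13; s10-b->s14; s11-a->s7; s11-b->s8; s12-a->s9; s12-b->s10; s13-a->s11; s13-b->s12; s14-a->s13; s14-b->s14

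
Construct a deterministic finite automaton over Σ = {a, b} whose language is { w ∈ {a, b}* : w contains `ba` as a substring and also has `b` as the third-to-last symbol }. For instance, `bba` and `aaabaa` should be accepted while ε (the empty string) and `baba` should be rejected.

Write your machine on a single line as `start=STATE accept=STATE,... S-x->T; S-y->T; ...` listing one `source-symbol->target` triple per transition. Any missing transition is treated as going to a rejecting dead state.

start=q0; accept=q4,q5,q6,q10; q0-a->q0; q0-b->q1; q1-a->q2; q1-b->q3; q2-a->q4; q2-b->q5; q3-a->q6; q3-b->q3; q4-a->q7; q4-b->q8; q5-a->q2; q5-b->q9; q6-a->q4; q6-b->q5; q7-a->q7; q7-b->q8; q8-a->q2; q8-b->q9; q9-a->q6; q9-b->q10; q10-a->q6; q10-b->q10

Build one automaton per condition and run them in lockstep. The first has 3 states tracking whether and how much of `ba` has been seen; the second has 15 states tracking the last 3 symbols read. A product state is a pair (one from each), accepting exactly when both do. Minimizing collapses redundant product states.
With 11 states:
          a    b  
>  q0     q0   q1 
   q1     q2   q3 
   q2     q4   q5 
   q3     q6   q3 
 * q4     q7   q8 
 * q5     q2   q9 
 * q6     q4   q5 
   q7     q7   q8 
   q8     q2   q9 
   q9     q6  q10 
 * q10    q6  q10 
(> = start, * = accepting)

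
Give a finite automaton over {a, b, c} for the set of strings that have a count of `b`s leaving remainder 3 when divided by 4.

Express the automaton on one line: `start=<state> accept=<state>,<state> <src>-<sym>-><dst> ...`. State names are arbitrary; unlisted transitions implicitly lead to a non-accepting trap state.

Keep the running count of `b`s modulo 4: each `b` advances along the cycle q0 → q1 → q2 → q3 → q0 while other symbols loop. Accept at q3.
A 4-state machine:
        a   b   c  
>  q0   q0  q1  q0 
   q1   q1  q2  q1 
   q2   q2  q3  q2 
 * q3   q3  q0  q3 
(> = start, * = accepting)

start=q0 accept=q3 q0-a->q0 q0-b->q1 q0-c->q0 q1-a->q1 q1-b->q2 q1-c->q1 q2-a->q2 q2-b->q3 q2-c->q2 q3-a->q3 q3-b->q0 q3-c->q3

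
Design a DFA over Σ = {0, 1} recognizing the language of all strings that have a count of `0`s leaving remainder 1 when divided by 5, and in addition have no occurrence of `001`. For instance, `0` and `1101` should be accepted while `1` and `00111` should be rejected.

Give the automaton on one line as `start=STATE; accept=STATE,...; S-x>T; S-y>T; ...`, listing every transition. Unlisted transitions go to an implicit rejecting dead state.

Handle the two conditions separately and then intersect. One (5 states) tracks the count of `0`s modulo 5; the other (4 states) tracks partial matches of the forbidden pattern `001`. Each combined state is a pair, one component from each; accept when both components accept.
With 20 states:
          0    1  
>  s0     s1   s0 
 * s1     s2   s3 
   s2     s4   s5 
 * s3     s6   s3 
   s4     s7   s8 
   s5     s8   s5 
   s6     s4   s9 
   s7    s10  s11 
   s8    s11   s8 
   s9    s12   s9 
   s10   s13  s14 
   s11   s14  s11 
   s12    s7  s15 
 * s13    s2  s16 
   s14   s16  s14 
   s15   s17  s15 
   s16    s5  s16 
   s17   s10  s18 
   s18   s19  s18 
   s19   s13   s0 
(> = start, * = accepting)

start=s0; accept=s1,s3,s13; s0-0>s1; s0-1>s0; s1-0>s2; s1-1>s3; s2-0>s4; s2-1>s5; s3-0>s6; s3-1>s3; s4-0>s7; s4-1>s8; s5-0>s8; s5-1>s5; s6-0>s4; s6-1>s9; s7-0>s10; s7-1>s11; s8-0>s11; s8-1>s8; s9-0>s12; s9-1>s9; s10-0>s13; s10-1>s14; s11-0>s14; s11-1>s11; s12-0>s7; s12-1>s15; s13-0>s2; s13-1>s16; s14-0>s16; s14-1>s14; s15-0>s17; s15-1>s15; s16-0>s5; s16-1>s16; s17-0>s10; s17-1>s18; s18-0>s19; s18-1>s18; s19-0>s13; s19-1>s0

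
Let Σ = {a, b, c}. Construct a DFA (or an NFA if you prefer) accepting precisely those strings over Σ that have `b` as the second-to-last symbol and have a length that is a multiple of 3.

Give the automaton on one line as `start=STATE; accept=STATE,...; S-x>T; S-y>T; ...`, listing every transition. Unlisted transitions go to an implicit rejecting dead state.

Handle the two conditions separately and then intersect. The first has 13 states tracking the last 2 symbols read; the second has 3 states tracking the input length modulo 3. A product state is a pair (one from each), accepting exactly when both do. Equivalent product states are then merged.
A 5-state machine:
        a   b   c  
>  q0   q1  q1  q1 
   q1   q2  q3  q2 
   q2   q0  q0  q0 
   q3   q4  q4  q4 
 * q4   q1  q1  q1 
(> = start, * = accepting)

start=q0; accept=q4; q0-a>q1; q0-b>q1; q0-c>q1; q1-a>q2; q1-b>q3; q1-c>q2; q2-a>q0; q2-b>q0; q2-c>q0; q3-a>q4; q3-b>q4; q3-c>q4; q4-a>q1; q4-b>q1; q4-c>q1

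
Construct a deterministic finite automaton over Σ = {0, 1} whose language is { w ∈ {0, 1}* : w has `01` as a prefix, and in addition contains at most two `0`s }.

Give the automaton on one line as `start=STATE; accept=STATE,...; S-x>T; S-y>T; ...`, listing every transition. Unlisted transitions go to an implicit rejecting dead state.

start=A; accept=E,H; A-0>B; A-1>C; B-0>D; B-1>E; C-0>F; C-1>C; D-0>G; D-1>D; E-0>H; E-1>E; F-0>D; F-1>F; G-0>G; G-1>G; H-0>I; H-1>H; I-0>I; I-1>I

Handle the two conditions separately and then intersect. One (4 states) tracks whether the input so far still matches the prefix `01`; the other (4 states) tracks the count of `0`s, saturating at 3. Each combined state is a pair, one component from each; accept when both components accept.
9 states suffice.
       0  1 
>  A   B  C 
   B   D  E 
   C   F  C 
   D   G  D 
 * E   H  E 
   F   D  F 
   G   G  G 
 * H   I  H 
   I   I  I 
(> = start, * = accepting)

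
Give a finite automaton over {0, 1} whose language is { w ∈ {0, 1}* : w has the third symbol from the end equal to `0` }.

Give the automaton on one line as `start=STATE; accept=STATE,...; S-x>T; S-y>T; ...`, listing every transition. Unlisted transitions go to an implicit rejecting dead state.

start=A; accept=H,I,J,K; A-0>B; A-1>C; B-0>D; B-1>E; C-0>F; C-1>G; D-0>H; D-1>I; E-0>J; E-1>K; F-0>L; F-1>M; G-0>N; G-1>O; H-0>H; H-1>I; I-0>J; I-1>K; J-0>L; J-1>M; K-0>N; K-1>O; L-0>H; L-1>I; M-0>J; M-1>K; N-0>L; N-1>M; O-0>N; O-1>O

Because acceptance depends on a position counted from the end, the machine has to buffer the most recent 3 symbols. Make each state the string of the last up-to-3 symbols read; on input `x` shift the window left and append `x`. Accept when the buffered window has length 3 and begins with `0`.
       0  1 
>  A   B  C 
   B   D  E 
   C   F  G 
   D   H  I 
   E   J  K 
   F   L  M 
   G   N  O 
 * H   H  I 
 * I   J  K 
 * J   L  M 
 * K   N  O 
   L   H  I 
   M   J  K 
   N   L  M 
   O   N  O 
(> = start, * = accepting)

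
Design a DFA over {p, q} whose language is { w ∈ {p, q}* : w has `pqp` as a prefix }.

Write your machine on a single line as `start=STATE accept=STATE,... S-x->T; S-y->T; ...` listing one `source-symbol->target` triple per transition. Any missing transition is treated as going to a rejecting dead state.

start=A; accept=D; A-p->B; A-q->E; B-p->E; B-q->C; C-p->D; C-q->E; D-p->D; D-q->D; E-p->E; E-q->E

Check the first 3 symbols one by one: A through C record how many have matched `pqp` so far; any wrong symbol goes to the dead state E. After all 3 match we enter the accepting sink D.
       p  q 
>  A   B  E 
   B   E  C 
   C   D  E 
 * D   D  D 
   E   E  E 
(> = start, * = accepting)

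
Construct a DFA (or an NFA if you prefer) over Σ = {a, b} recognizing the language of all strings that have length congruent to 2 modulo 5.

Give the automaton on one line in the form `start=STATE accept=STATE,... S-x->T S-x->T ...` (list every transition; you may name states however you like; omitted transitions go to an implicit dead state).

Only the length mod 5 matters, so use a 5-cycle: from any state, every input symbol moves to the next state, wrapping q4 back to q0. Mark q2 accepting.
5 states suffice.
        a   b  
>  q0   q1  q1 
   q1   q2  q2 
 * q2   q3  q3 
   q3   q4  q4 
   q4   q0  q0 
(> = start, * = accepting)

start=q0 accept=q2 q0-a->q1 q0-b->q1 q1-a->q2 q1-b->q2 q2-a->q3 q2-b->q3 q3-a->q4 q3-b->q4 q4-a->q0 q4-b->q0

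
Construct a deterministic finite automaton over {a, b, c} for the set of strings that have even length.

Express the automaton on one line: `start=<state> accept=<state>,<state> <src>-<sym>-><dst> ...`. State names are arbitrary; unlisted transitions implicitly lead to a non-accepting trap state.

Count input length modulo 2: every symbol advances one step around the cycle q0 → q1 → q0. Accept at q0.
        a   b   c  
>* q0   q1  q1  q1 
   q1   q0  q0  q0 
(> = start, * = accepting)

start=q0 accept=q0 q0-a->q1 q0-b->q1 q0-c->q1 q1-a->q0 q1-b->q0 q1-c->q0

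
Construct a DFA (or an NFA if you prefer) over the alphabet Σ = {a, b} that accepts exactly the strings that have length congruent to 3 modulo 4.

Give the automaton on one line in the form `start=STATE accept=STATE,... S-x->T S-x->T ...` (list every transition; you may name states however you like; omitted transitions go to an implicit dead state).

Only the length mod 4 matters, so use a 4-cycle: from any state, every input symbol moves to the next state, wrapping q3 back to q0. Mark q3 accepting.
        a   b  
>  q0   q1  q1 
   q1   q2  q2 
   q2   q3  q3 
 * q3   q0  q0 
(> = start, * = accepting)

start=q0 accept=q3 q0-a->q1 q0-b->q1 q1-a->q2 q1-b->q2 q2-a->q3 q2-b->q3 q3-a->q0 q3-b->q0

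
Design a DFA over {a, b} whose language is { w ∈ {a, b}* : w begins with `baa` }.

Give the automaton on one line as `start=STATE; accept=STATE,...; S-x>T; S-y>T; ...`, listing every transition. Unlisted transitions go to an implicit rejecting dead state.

Check the first 3 symbols one by one: s0 through s2 record how many have matched `baa` so far; any wrong symbol goes to the dead state s4. After all 3 match we enter the accepting sink s3.
With 5 states:
        a   b  
>  s0   s4  s1 
   s1   s2  s4 
   s2   s3  s4 
 * s3   s3  s3 
   s4   s4  s4 
(> = start, * = accepting)

start=s0; accept=s3; s0-a>s4; s0-b>s1; s1-a>s2; s1-b>s4; s2-a>s3; s2-b>s4; s3-a>s3; s3-b>s3; s4-a>s4; s4-b>s4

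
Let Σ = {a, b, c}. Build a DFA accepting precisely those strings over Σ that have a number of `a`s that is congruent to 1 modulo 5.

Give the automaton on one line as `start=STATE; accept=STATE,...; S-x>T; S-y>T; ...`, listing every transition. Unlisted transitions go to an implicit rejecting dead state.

start=q0; accept=q1; q0-a>q1; q0-b>q0; q0-c>q0; q1-a>q2; q1-b>q1; q1-c>q1; q2-a>q3; q2-b>q2; q2-c>q2; q3-a>q4; q3-b>q3; q3-c>q3; q4-a>q0; q4-b>q4; q4-c>q4

The only thing that matters is how many `a`s have appeared, reduced mod 5. Use one state per residue: q0 for 0, …, q4 for 4. Reading `a` moves to the next residue; anything else stays put. q1 is accepting.
With 5 states:
        a   b   c  
>  q0   q1  q0  q0 
 * q1   q2  q1  q1 
   q2   q3  q2  q2 
   q3   q4  q3  q3 
   q4   q0  q4  q4 
(> = start, * = accepting)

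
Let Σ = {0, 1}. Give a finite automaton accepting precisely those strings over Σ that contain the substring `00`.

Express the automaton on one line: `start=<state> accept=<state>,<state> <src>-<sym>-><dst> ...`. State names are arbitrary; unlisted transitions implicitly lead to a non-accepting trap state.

start=S0 accept=S2 S0-0->S1 S0-1->S0 S1-0->S2 S1-1->S0 S2-0->S2 S2-1->S2

States S0..S1 record the length of the longest prefix of `00` that matches the current input suffix. Reaching S2 means `00` has been seen, and we stay there forever. Accept from S2.
With 3 states:
        0   1  
>  S0   S1  S0 
   S1   S2  S0 
 * S2   S2  S2 
(> = start, * = accepting)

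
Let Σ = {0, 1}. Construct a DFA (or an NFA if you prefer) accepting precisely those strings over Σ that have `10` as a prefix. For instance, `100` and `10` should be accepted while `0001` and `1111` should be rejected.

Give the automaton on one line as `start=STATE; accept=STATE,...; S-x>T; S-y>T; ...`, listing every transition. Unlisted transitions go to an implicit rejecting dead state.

Walk along `10` while the input agrees: from A take `1` to B, and so on. Any deviation drops to the rejecting sink D. Once C is reached the prefix is confirmed and every continuation is accepted.
4 states suffice.
       0  1 
>  A   D  B 
   B   C  D 
 * C   C  C 
   D   D  D 
(> = start, * = accepting)

start=A; accept=C; A-0>D; A-1>B; B-0>C; B-1>D; C-0>C; C-1>C; D-0>D; D-1>D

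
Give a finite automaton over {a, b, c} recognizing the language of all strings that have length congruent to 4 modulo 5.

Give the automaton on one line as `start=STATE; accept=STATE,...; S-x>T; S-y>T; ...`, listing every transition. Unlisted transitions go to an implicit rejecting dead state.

start=s0; accept=s4; s0-a>s1; s0-b>s1; s0-c>s1; s1-a>s2; s1-b>s2; s1-c>s2; s2-a>s3; s2-b>s3; s2-c>s3; s3-a>s4; s3-b>s4; s3-c>s4; s4-a>s0; s4-b>s0; s4-c>s0

Count input length modulo 5: every symbol advances one step around the cycle s0 → s1 → s2 → s3 → s4 → s0. Accept at s4.
        a   b   c  
>  s0   s1  s1  s1 
   s1   s2  s2  s2 
   s2   s3  s3  s3 
   s3   s4  s4  s4 
 * s4   s0  s0  s0 
(> = start, * = accepting)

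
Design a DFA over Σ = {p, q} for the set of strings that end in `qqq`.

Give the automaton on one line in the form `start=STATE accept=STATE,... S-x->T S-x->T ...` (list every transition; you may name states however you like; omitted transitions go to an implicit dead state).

start=S0 accept=S3 S0-p->S0 S0-q->S1 S1-p->S0 S1-q->S2 S2-p->S0 S2-q->S3 S3-p->S0 S3-q->S3

Let each state record the length of the longest suffix of the input read so far that is also a prefix of `qqq`. S1 means the last symbol is `q`; S2 means the last 2 symbols are `qq`; S3 means the last 3 symbols are `qqq`. Accept only at S3, where the string currently ends in `qqq`.
        p   q  
>  S0   S0  S1 
   S1   S0  S2 
   S2   S0  S3 
 * S3   S0  S3 
(> = start, * = accepting)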